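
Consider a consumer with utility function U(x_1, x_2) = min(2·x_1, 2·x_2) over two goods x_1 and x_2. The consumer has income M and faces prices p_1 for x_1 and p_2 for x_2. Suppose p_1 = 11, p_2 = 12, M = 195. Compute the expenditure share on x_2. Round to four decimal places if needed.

With perfect complements, no substitution: consume in ratio x_1:x_2 = 2:2.
Budget: p_1·x_1 + p_2·x_1 = M, so (2·p_1 + 2·p_2)·x_1 = 2·M.
Demand: x_1*(p_1,p_2,M) = 2·M/(2·p_1 + 2·p_2), x_2* = 2·M/(2·p_1 + 2·p_2).
Here 2·11 + 2·12 = 46, giving x_1* = 8.4783 and x_2* = 8.4783.
Expenditure on x_2: 12·8.4783 = 101.7391; share = 0.5217.

share on x_2 = 0.5217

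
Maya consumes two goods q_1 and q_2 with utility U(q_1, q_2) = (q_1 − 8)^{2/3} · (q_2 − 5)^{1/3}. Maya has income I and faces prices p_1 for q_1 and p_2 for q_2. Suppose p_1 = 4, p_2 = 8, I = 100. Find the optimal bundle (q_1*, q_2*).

MRS = 2·(q_2−5)/(q_1−8). Tangency with p_1/p_2 gives q_2−5 = (1/2)·(p_1/p_2)·(q_1−8).
Substituting into the budget: q_1* = 8 + 2/3·(I − 8·p_1 − 5·p_2)/p_1, and q_2* = 5 + 1/3·(…)/p_2.
Discretionary income = 100 − 8·4 − 5·8 = 28; q_1* = 8 + 2/3·28/4 = 12.6667; q_2* = 5 + 1/3·28/8 = 6.1667.

q_1* = 12.6667, q_2* = 6.1667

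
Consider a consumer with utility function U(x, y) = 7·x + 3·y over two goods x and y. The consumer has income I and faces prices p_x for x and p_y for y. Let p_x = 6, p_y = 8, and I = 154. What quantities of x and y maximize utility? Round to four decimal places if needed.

x* = 25.6667, y* = 0

Numerically: x* = 25.6667, y* = 0.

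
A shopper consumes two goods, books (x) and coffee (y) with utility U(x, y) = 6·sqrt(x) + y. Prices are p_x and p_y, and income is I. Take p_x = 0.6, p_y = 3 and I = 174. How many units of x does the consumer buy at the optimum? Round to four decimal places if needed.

MU_x = 3/√x, MU_y = 1. Tangency: 3/√x = p_x/p_y.
Solve: √x = 3·p_y/p_x, so x*(p_x,p_y) = (3·p_y/p_x)², and y* = (I − p_x·x*)/p_y.
Plugging in: x* = (3·3/0.6)² = 225.

x* = 225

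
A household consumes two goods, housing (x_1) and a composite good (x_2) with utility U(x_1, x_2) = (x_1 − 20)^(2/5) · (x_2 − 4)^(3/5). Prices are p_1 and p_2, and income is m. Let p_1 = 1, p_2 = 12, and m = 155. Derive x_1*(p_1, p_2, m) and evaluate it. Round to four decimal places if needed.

x_1* = 54.8

Substituting into the budget: x_1* = 20 + 0.4·(m − 20·p_1 − 4·p_2)/p_1, and x_2* = 4 + 0.6·(…)/p_2.
Discretionary income = 155 − 20·1 − 4·12 = 87; x_1* = 20 + 0.4·87/1 = 54.8.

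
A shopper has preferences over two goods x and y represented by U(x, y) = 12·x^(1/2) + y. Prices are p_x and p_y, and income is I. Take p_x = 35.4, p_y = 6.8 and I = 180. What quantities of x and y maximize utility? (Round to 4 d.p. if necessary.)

MU_x = 6/√x, MU_y = 1. Tangency: 6/√x = p_x/p_y.
Solve: √x = 6·p_y/p_x, so x*(p_x,p_y) = (6·p_y/p_x)², and y* = (I − p_x·x*)/p_y.
Plugging in: x* = (6·6.8/35.4)² = 1.3284, y* = 19.5553.

x* = 1.3284, y* = 19.5553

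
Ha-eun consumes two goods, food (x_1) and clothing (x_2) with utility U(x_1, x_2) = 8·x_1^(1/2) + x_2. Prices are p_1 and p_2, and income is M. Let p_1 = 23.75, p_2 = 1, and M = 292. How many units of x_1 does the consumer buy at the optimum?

Set MRS = p_1/p_2: 4·x_1^(−1/2) = p_1/p_2.
Solve: √x_1 = 4·p_2/p_1, so x_1*(p_1,p_2) = (4·p_2/p_1)², and x_2* = (M − p_1·x_1*)/p_2.
Plugging in: x_1* = (4·1/23.75)² = 0.0284.

x_1* = 0.0284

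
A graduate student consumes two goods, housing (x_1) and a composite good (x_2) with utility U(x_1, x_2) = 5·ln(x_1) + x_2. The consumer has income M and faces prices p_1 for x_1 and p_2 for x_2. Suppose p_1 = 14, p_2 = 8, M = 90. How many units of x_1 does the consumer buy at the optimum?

MU_x_1 = 5/x_1, MU_x_2 = 1. Tangency: 5/x_1 = p_1/p_2.
So x_1*(p_1,p_2) = 5·p_2/p_1, independent of income; and x_2* = (M − 5·p_2)/p_2.
At the given prices: x_1* = 5·8/14 = 2.8571.

x_1* = 2.8571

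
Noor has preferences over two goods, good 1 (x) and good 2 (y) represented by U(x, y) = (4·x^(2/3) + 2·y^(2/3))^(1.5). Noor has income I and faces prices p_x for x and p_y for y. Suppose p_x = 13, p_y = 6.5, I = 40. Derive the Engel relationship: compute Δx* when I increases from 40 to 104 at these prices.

MRS = MU_x/MU_y = 2·(y/x)^(1/3). Set equal to p_x/p_y.
Hence y/x = ((1/2)·p_x/p_y)^(1/(1/3)), i.e. raised to the 3 power.
Substitute y = (y/x)·x into the budget: x* = I/(p_x + p_y·(y/x)).
Numerically y/x = 1, so x* = 40/(13 + 6.5·1) = 2.0513.
At I' = 104: x* = 5.3333. Change: 5.3333 − 2.0513 = 3.2821.

Δx* = 3.2821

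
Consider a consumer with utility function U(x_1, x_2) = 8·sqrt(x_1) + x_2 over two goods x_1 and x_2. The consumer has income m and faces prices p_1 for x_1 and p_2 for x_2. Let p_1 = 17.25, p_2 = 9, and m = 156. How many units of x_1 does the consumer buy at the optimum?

x_1* = 4.3554

Utility is quasi-linear in x_2; the FOC for x_1 is 4/√x_1 = p_1/p_2.
Solve: √x_1 = 4·p_2/p_1, so x_1*(p_1,p_2) = (4·p_2/p_1)², and x_2* = (m − p_1·x_1*)/p_2.
Plugging in: x_1* = (4·9/17.25)² = 4.3554.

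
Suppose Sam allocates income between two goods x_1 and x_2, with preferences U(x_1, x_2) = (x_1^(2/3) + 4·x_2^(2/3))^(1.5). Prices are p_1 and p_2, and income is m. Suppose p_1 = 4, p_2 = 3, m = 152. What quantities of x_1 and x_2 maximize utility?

From the CES first-order condition, (1/4)·(x_2/x_1)^(1/3) = p_1/p_2.
Solve for the ratio: x_2/x_1 = [4·p_1/p_2]^(3).
With the ratio pinned down, the budget gives x_1* = m/(p_1 + p_2·(x_2/x_1)) and x_2* = (x_2/x_1)·x_1*.
Numerically x_2/x_1 = 151.703704, so x_1* = 152/(4 + 3·151.703704) = 0.3311 and x_2* = 151.703704·0.3311 = 50.2252.

x_1* = 0.3311, x_2* = 50.2252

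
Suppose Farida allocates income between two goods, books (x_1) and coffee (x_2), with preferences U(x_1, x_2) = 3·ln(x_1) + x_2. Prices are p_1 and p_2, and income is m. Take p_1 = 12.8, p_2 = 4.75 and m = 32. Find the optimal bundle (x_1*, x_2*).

Set MRS = p_1/p_2: (3/x_1)/1 = p_1/p_2.
So x_1*(p_1,p_2) = 3·p_2/p_1, independent of income; and x_2* = (m − 3·p_2)/p_2.
At the given prices: x_1* = 3·4.75/12.8 = 1.1133, and x_2* = 3.7368.

x_1* = 1.1133, x_2* = 3.7368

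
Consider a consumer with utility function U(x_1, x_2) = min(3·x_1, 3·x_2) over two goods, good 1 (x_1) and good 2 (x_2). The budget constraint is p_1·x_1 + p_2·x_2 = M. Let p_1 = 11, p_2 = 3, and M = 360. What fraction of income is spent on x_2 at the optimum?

With perfect complements, no substitution: consume in ratio x_1:x_2 = 3:3.
Budget: p_1·x_1 + p_2·x_1 = M, so (3·p_1 + 3·p_2)·x_1 = 3·M.
Demand: x_1*(p_1,p_2,M) = 3·M/(3·p_1 + 3·p_2), x_2* = 3·M/(3·p_1 + 3·p_2).
Here 3·11 + 3·3 = 42, giving x_1* = 25.7143 and x_2* = 25.7143.
Expenditure on x_2: 3·25.7143 = 77.1429; share = 0.2143.

share on x_2 = 0.2143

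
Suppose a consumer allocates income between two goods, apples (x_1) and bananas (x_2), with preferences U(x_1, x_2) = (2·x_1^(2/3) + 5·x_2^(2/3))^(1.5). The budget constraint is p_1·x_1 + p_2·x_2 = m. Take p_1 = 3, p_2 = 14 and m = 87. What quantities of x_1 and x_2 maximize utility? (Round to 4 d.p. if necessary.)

From the CES first-order condition, (2/5)·(x_2/x_1)^(1/3) = p_1/p_2.
Hence x_2/x_1 = ((5/2)·p_1/p_2)^(1/(1/3)), i.e. raised to the 3 power.
With the ratio pinned down, the budget gives x_1* = m/(p_1 + p_2·(x_2/x_1)) and x_2* = (x_2/x_1)·x_1*.
Numerically x_2/x_1 = 0.153745, so x_1* = 87/(3 + 14·0.153745) = 16.8853 and x_2* = 0.153745·16.8853 = 2.596.

x_1* = 16.8853, x_2* = 2.596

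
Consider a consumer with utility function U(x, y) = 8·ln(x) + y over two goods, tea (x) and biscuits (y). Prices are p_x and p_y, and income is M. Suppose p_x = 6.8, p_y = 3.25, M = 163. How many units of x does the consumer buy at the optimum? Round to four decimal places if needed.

x* = 3.8235

MU_x = 8/x, MU_y = 1. Tangency: 8/x = p_x/p_y.
So x*(p_x,p_y) = 8·p_y/p_x, independent of income; and y* = (M − 8·p_y)/p_y.
At the given prices: x* = 8·3.25/6.8 = 3.8235.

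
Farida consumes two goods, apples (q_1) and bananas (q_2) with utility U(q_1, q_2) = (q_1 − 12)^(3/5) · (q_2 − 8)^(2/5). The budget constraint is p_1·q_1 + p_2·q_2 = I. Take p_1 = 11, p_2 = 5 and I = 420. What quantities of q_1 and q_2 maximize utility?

q_1* = 25.5273, q_2* = 27.84

This is Cobb-Douglas in (q_1−12, q_2−8): tangency gives 0.6·p_2·(q_2−8) = 0.4·p_1·(q_1−12).
After buying the subsistence bundle (12, 8), a share 0.6 of the remaining income goes to q_1: q_1* = 12 + 0.6·(I − 12p_1 − 8p_2)/p_1.
Discretionary income = 420 − 12·11 − 8·5 = 248; q_1* = 12 + 0.6·248/11 = 25.5273; q_2* = 8 + 0.4·248/5 = 27.84.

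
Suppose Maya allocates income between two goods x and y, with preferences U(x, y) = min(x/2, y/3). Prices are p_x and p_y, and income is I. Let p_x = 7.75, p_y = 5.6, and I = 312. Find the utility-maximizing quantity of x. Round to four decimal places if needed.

Here 2·7.75 + 3·5.6 = 32.3, giving x* = 19.3189.

x* = 19.3189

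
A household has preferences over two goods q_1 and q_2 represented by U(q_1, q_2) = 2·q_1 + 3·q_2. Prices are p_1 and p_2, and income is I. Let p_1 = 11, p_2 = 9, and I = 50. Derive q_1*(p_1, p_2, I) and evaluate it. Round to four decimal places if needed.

q_1* = 0

Perfect substitutes: compare marginal utility per dollar. 2/p_1 vs 3/p_2 → 0.1818 vs 0.3333.
q_2 gives more utility per dollar, so spend all income on q_2: q_2* = I/p_2, q_1* = 0.
Numerically: q_1* = 0, q_2* = 5.5556.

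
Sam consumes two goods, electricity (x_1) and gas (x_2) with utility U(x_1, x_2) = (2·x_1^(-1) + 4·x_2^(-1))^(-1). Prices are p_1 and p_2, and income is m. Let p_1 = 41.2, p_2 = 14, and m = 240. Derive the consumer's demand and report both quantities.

From the CES first-order condition, (1/2)·(x_2/x_1)^(2) = p_1/p_2.
Solve for the ratio: x_2/x_1 = [2·p_1/p_2]^(0.5).
With the ratio pinned down, the budget gives x_1* = m/(p_1 + p_2·(x_2/x_1)) and x_2* = (x_2/x_1)·x_1*.
Numerically x_2/x_1 = 2.426049, so x_1* = 240/(41.2 + 14·2.426049) = 3.193 and x_2* = 2.426049·3.193 = 7.7463.

x_1* = 3.193, x_2* = 7.7463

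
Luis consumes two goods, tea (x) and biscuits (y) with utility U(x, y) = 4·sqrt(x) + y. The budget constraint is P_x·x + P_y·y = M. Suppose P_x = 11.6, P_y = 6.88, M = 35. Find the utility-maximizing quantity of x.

x* = 1.4071

Set MRS = P_x/P_y: 2·x^(−1/2) = P_x/P_y.
Solve: √x = 2·P_y/P_x, so x*(P_x,P_y) = (2·P_y/P_x)², and y* = (M − P_x·x*)/P_y.
Plugging in: x* = (2·6.88/11.6)² = 1.4071.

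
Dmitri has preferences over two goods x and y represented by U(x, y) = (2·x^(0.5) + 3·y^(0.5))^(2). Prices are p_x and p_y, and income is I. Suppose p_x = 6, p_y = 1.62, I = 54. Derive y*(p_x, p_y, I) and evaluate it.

y* = 29.7619

MU_x ∝ 2·x^(-0.5), MU_y ∝ 3·y^(-0.5), so MRS = (2/3)·(y/x)^(0.5) = p_x/p_y.
Hence y/x = ((3/2)·p_x/p_y)^(1/(0.5)), i.e. raised to the 2 power.
With the ratio pinned down, the budget gives x* = I/(p_x + p_y·(y/x)) and y* = (y/x)·x*.
Numerically y/x = 30.864198, so x* = 54/(6 + 1.62·30.864198) = 0.9643 and y* = 30.864198·0.9643 = 29.7619.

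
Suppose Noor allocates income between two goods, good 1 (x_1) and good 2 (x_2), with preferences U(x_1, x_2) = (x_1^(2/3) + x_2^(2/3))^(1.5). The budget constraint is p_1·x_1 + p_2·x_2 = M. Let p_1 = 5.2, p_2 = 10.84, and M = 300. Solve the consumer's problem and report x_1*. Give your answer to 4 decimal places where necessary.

x_1* = 46.8999

MRS = MU_x_1/MU_x_2 = (x_2/x_1)^(1/3). Set equal to p_1/p_2.
Solve for the ratio: x_2/x_1 = [p_1/p_2]^(3).
Substitute x_2 = (x_2/x_1)·x_1 into the budget: x_1* = M/(p_1 + p_2·(x_2/x_1)).
Numerically x_2/x_1 = 0.110388, so x_1* = 300/(5.2 + 10.84·0.110388) = 46.8999.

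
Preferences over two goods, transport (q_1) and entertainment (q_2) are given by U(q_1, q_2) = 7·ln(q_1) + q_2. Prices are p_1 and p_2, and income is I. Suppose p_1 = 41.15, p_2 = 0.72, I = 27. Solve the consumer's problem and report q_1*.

q_1* = 0.1225

Set MRS = p_1/p_2: (7/q_1)/1 = p_1/p_2.
So q_1*(p_1,p_2) = 7·p_2/p_1, independent of income; and q_2* = (I − 7·p_2)/p_2.
At the given prices: q_1* = 7·0.72/41.15 = 0.1225.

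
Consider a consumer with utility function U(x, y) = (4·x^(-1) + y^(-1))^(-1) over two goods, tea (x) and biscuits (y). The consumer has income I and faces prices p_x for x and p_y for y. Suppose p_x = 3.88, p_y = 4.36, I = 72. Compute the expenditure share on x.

share on x = 0.6536

From the CES first-order condition, 4·(y/x)^(2) = p_x/p_y.
Solve for the ratio: y/x = [(1/4)·p_x/p_y]^(0.5).
Substitute y = (y/x)·x into the budget: x* = I/(p_x + p_y·(y/x)).
Numerically y/x = 0.471675, so x* = 72/(3.88 + 4.36·0.471675) = 12.1284 and y* = 0.471675·12.1284 = 5.7206.
Expenditure on x: 3.88·12.1284 = 47.058; share = 0.6536.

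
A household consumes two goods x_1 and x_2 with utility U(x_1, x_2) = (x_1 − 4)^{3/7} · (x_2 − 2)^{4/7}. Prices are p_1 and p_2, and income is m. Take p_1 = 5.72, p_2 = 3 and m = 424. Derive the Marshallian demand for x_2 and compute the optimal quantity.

x_2* = 77.261

Substituting into the budget: x_1* = 4 + 3/7·(m − 4·p_1 − 2·p_2)/p_1, and x_2* = 2 + 4/7·(…)/p_2.
Discretionary income = 424 − 4·5.72 − 2·3 = 395.12; x_2* = 2 + 4/7·395.12/3 = 77.261.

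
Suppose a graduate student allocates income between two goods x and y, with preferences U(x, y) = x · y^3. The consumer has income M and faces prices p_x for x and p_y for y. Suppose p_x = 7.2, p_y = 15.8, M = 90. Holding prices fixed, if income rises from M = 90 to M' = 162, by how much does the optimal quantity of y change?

Δy* = 3.4177

Tangency: MRS = (1/3)·y/x = p_x/p_y.
Rearranging, p_y·y = 3·p_x·x. Substituting into the budget gives p_x·x·(1 + 3) = M.
Demand: x*(p_x,p_y,M) = 0.25·M/p_x and y* = 0.75·M/p_y.
At p_x=7.2, p_y=15.8, M=90: y* = 0.75·90/15.8 = 4.2722.
At M' = 162: y* = 7.6899. Change: 7.6899 − 4.2722 = 3.4177.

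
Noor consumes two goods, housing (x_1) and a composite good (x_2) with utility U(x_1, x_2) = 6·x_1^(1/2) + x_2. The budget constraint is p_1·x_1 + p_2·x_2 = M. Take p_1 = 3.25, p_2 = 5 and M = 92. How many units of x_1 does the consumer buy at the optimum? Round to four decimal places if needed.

Plugging in: x_1* = (3·5/3.25)² = 21.3018.

x_1* = 21.3018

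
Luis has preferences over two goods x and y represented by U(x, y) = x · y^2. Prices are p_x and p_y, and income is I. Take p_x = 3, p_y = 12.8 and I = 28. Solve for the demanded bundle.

The MRS is (1/2)·y/x. Set MRS = p_x/p_y.
Rearranging, p_y·y = 2·p_x·x. Substituting into the budget gives p_x·x·(1 + 2) = I.
Demand: x*(p_x,p_y,I) = 1/3·I/p_x and y* = 2/3·I/p_y.
At p_x=3, p_y=12.8, I=28: x* = 1/3·28/3 = 3.1111, y* = 1.4583.

x* = 3.1111, y* = 1.4583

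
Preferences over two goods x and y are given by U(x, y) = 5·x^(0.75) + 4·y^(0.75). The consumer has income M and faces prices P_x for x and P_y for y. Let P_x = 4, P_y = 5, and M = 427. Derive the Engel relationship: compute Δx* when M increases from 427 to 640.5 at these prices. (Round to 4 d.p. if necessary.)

MRS = MU_x/MU_y = (5/4)·(y/x)^(0.25). Set equal to P_x/P_y.
Hence y/x = ((4/5)·P_x/P_y)^(1/(0.25)), i.e. raised to the 4 power.
Substitute y = (y/x)·x into the budget: x* = M/(P_x + P_y·(y/x)).
Numerically y/x = 0.167772, so x* = 427/(4 + 5·0.167772) = 88.2439.
At M' = 640.5: x* = 132.3659. Change: 132.3659 − 88.2439 = 44.122.

Δx* = 44.122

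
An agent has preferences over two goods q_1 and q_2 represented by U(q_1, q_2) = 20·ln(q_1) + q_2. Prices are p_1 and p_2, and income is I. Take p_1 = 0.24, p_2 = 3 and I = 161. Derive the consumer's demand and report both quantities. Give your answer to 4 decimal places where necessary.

Set MRS = p_1/p_2: (20/q_1)/1 = p_1/p_2.
So q_1*(p_1,p_2) = 20·p_2/p_1, independent of income; and q_2* = (I − 20·p_2)/p_2.
At the given prices: q_1* = 20·3/0.24 = 250, and q_2* = 33.6667.

q_1* = 250, q_2* = 33.6667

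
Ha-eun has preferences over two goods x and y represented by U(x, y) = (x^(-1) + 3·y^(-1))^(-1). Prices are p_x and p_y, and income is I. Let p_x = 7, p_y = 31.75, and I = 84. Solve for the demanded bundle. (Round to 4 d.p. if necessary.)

From the CES first-order condition, (1/3)·(y/x)^(2) = p_x/p_y.
Solve for the ratio: y/x = [3·p_x/p_y]^(0.5).
Substitute y = (y/x)·x into the budget: x* = I/(p_x + p_y·(y/x)).
Numerically y/x = 0.813276, so x* = 84/(7 + 31.75·0.813276) = 2.5593 and y* = 0.813276·2.5593 = 2.0814.

x* = 2.5593, y* = 2.0814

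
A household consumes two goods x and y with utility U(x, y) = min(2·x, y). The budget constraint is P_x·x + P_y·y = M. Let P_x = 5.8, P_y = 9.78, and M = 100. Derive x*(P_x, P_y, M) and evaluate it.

Leontief preferences: the optimum is at the kink where x/1 = y/2, i.e. y = 2·x.
Budget: P_x·x + P_y·2·x = M, so (P_x + 2·P_y)·x = M.
Demand: x*(P_x,P_y,M) = M/(P_x + 2·P_y), y* = 2·M/(P_x + 2·P_y).
Here 5.8 + 2·9.78 = 25.36, giving x* = 3.9432.

x* = 3.9432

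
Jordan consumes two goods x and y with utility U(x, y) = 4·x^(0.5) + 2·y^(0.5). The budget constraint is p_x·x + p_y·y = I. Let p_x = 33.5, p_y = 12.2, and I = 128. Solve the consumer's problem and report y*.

y* = 4.2707

MU_x ∝ 4·x^(-0.5), MU_y ∝ 2·y^(-0.5), so MRS = 2·(y/x)^(0.5) = p_x/p_y.
Hence y/x = ((1/2)·p_x/p_y)^(1/(0.5)), i.e. raised to the 2 power.
With the ratio pinned down, the budget gives x* = I/(p_x + p_y·(y/x)) and y* = (y/x)·x*.
Numerically y/x = 1.884994, so x* = 128/(33.5 + 12.2·1.884994) = 2.2656 and y* = 1.884994·2.2656 = 4.2707.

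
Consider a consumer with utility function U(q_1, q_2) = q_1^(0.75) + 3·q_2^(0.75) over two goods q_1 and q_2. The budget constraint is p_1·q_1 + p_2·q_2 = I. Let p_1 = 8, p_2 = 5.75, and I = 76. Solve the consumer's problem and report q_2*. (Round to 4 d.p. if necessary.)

MU_q_1 ∝ q_1^(-0.25), MU_q_2 ∝ 3·q_2^(-0.25), so MRS = (1/3)·(q_2/q_1)^(0.25) = p_1/p_2.
Hence q_2/q_1 = (3·p_1/p_2)^(1/(0.25)), i.e. raised to the 4 power.
With the ratio pinned down, the budget gives q_1* = I/(p_1 + p_2·(q_2/q_1)) and q_2* = (q_2/q_1)·q_1*.
Numerically q_2/q_1 = 303.510408, so q_1* = 76/(8 + 5.75·303.510408) = 0.0433 and q_2* = 303.510408·0.0433 = 13.1571.

q_2* = 13.1571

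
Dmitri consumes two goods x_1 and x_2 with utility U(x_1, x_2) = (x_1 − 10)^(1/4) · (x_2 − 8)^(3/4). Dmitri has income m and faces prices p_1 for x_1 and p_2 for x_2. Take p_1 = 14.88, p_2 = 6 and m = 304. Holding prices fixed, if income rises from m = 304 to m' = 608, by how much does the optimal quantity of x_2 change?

Discretionary income = 304 − 10·14.88 − 8·6 = 107.2; x_2* = 8 + 0.75·107.2/6 = 21.4.
At m' = 608: x_2* = 59.4. Change: 59.4 − 21.4 = 38.

Δx_2* = 38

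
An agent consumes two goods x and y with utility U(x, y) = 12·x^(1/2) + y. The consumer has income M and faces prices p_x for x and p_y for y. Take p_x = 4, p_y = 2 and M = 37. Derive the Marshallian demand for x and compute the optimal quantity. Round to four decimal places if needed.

Set MRS = p_x/p_y: 6·x^(−1/2) = p_x/p_y.
Thus x* = (6·p_y/p_x)² — independent of M — with the rest of income spent on y.
Plugging in: x* = (6·2/4)² = 9.

x* = 9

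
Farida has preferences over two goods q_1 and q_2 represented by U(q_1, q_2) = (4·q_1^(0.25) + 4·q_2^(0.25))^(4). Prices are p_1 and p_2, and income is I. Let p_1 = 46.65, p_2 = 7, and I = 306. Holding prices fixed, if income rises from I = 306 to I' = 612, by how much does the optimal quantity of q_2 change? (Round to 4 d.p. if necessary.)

MU_q_1 ∝ 4·q_1^(-0.75), MU_q_2 ∝ 4·q_2^(-0.75), so MRS = (q_2/q_1)^(0.75) = p_1/p_2.
Hence q_2/q_1 = (p_1/p_2)^(1/(0.75)), i.e. raised to the 4/3 power.
Substitute q_2 = (q_2/q_1)·q_1 into the budget: q_1* = I/(p_1 + p_2·(q_2/q_1)).
Numerically q_2/q_1 = 12.541173, so q_1* = 306/(46.65 + 7·12.541173) = 2.2761 and q_2* = 12.541173·2.2761 = 28.5454.
At I' = 612: q_2* = 57.0909. Change: 57.0909 − 28.5454 = 28.5454.

Δq_2* = 28.5454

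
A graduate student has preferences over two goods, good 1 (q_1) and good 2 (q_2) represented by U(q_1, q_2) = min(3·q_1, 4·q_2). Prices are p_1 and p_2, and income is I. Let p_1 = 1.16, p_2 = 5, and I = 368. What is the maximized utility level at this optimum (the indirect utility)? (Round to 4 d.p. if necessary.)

Leontief preferences: the optimum is at the kink where q_1/4 = q_2/3, i.e. q_2 = (3/4)·q_1.
Budget: p_1·q_1 + p_2·(3/4)·q_1 = I, so (4·p_1 + 3·p_2)·q_1 = 4·I.
Demand: q_1*(p_1,p_2,I) = 4·I/(4·p_1 + 3·p_2), q_2* = 3·I/(4·p_1 + 3·p_2).
Here 4·1.16 + 3·5 = 19.64, giving q_1* = 74.9491 and q_2* = 56.2118.
Utility at the optimum: U(74.9491, 56.2118) = 224.8473.

V = 224.8473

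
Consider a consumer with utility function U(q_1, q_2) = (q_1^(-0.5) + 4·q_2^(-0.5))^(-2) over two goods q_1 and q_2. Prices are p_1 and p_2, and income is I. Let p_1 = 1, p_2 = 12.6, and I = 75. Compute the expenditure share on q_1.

share on q_1 = 0.1457

MU_q_1 ∝ q_1^(-1.5), MU_q_2 ∝ 4·q_2^(-1.5), so MRS = (1/4)·(q_2/q_1)^(1.5) = p_1/p_2.
Solve for the ratio: q_2/q_1 = [4·p_1/p_2]^(2/3).
With the ratio pinned down, the budget gives q_1* = I/(p_1 + p_2·(q_2/q_1)) and q_2* = (q_2/q_1)·q_1*.
Numerically q_2/q_1 = 0.465364, so q_1* = 75/(1 + 12.6·0.465364) = 10.9272 and q_2* = 0.465364·10.9272 = 5.0851.
Expenditure on q_1: 1·10.9272 = 10.9272; share = 0.1457.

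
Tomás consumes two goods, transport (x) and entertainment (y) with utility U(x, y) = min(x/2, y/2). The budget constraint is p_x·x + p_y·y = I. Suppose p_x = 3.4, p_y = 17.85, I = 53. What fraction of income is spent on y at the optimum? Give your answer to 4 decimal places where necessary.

share on y = 0.84

Leontief preferences: the optimum is at the kink where x/2 = y/2, i.e. y = x.
Budget: p_x·x + p_y·x = I, so (2·p_x + 2·p_y)·x = 2·I.
Demand: x*(p_x,p_y,I) = 2·I/(2·p_x + 2·p_y), y* = 2·I/(2·p_x + 2·p_y).
Here 2·3.4 + 2·17.85 = 42.5, giving x* = 2.4941 and y* = 2.4941.
Expenditure on y: 17.85·2.4941 = 44.52; share = 0.84.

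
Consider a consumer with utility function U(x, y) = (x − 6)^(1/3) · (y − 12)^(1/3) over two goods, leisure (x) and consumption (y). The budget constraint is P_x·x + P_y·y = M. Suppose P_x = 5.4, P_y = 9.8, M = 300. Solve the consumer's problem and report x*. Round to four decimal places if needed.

x* = 19.8889

Discretionary income = 300 − 6·5.4 − 12·9.8 = 150; x* = 6 + 0.5·150/5.4 = 19.8889.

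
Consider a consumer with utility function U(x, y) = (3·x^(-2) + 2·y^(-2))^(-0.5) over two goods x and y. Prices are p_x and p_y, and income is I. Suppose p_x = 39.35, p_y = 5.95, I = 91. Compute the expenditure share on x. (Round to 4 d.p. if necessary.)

share on x = 0.8013

From the CES first-order condition, (3/2)·(y/x)^(3) = p_x/p_y.
Solve for the ratio: y/x = [(2/3)·p_x/p_y]^(1/3).
Substitute y = (y/x)·x into the budget: x* = I/(p_x + p_y·(y/x)).
Numerically y/x = 1.639755, so x* = 91/(39.35 + 5.95·1.639755) = 1.8531 and y* = 1.639755·1.8531 = 3.0387.
Expenditure on x: 39.35·1.8531 = 72.92; share = 0.8013.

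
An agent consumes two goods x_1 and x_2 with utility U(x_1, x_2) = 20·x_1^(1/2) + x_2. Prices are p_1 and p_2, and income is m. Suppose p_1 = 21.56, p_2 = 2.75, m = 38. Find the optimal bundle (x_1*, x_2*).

x_1* = 1.6269, x_2* = 1.0631

Solve: √x_1 = 10·p_2/p_1, so x_1*(p_1,p_2) = (10·p_2/p_1)², and x_2* = (m − p_1·x_1*)/p_2.
Plugging in: x_1* = (10·2.75/21.56)² = 1.6269, x_2* = 1.0631.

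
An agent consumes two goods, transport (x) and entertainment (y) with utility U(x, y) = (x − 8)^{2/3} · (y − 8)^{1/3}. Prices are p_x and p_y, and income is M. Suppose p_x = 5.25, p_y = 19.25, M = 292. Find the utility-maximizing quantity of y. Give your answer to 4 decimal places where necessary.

y* = 9.6623

This is Cobb-Douglas in (x−8, y−8): tangency gives 2/3·p_y·(y−8) = 1/3·p_x·(x−8).
After buying the subsistence bundle (8, 8), a share 2/3 of the remaining income goes to x: x* = 8 + 2/3·(M − 8p_x − 8p_y)/p_x.
Discretionary income = 292 − 8·5.25 − 8·19.25 = 96; y* = 8 + 1/3·96/19.25 = 9.6623.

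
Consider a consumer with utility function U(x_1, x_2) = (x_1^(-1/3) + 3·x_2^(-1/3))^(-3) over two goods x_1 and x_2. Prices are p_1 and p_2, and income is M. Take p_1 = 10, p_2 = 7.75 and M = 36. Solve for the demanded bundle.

x_1* = 1.1469, x_2* = 3.1652

MU_x_1 ∝ x_1^(-4/3), MU_x_2 ∝ 3·x_2^(-4/3), so MRS = (1/3)·(x_2/x_1)^(4/3) = p_1/p_2.
Solve for the ratio: x_2/x_1 = [3·p_1/p_2]^(0.75).
Substitute x_2 = (x_2/x_1)·x_1 into the budget: x_1* = M/(p_1 + p_2·(x_2/x_1)).
Numerically x_2/x_1 = 2.759718, so x_1* = 36/(10 + 7.75·2.759718) = 1.1469 and x_2* = 2.759718·1.1469 = 3.1652.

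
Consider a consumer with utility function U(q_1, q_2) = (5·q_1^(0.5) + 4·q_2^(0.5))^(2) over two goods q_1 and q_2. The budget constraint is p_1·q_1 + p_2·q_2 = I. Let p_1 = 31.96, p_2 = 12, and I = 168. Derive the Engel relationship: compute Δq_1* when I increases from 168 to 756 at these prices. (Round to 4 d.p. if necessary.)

Δq_1* = 6.8027

MRS = MU_q_1/MU_q_2 = (5/4)·(q_2/q_1)^(0.5). Set equal to p_1/p_2.
Hence q_2/q_1 = ((4/5)·p_1/p_2)^(1/(0.5)), i.e. raised to the 2 power.
With the ratio pinned down, the budget gives q_1* = I/(p_1 + p_2·(q_2/q_1)) and q_2* = (q_2/q_1)·q_1*.
Numerically q_2/q_1 = 4.53974, so q_1* = 168/(31.96 + 12·4.53974) = 1.9436.
At I' = 756: q_1* = 8.7463. Change: 8.7463 − 1.9436 = 6.8027.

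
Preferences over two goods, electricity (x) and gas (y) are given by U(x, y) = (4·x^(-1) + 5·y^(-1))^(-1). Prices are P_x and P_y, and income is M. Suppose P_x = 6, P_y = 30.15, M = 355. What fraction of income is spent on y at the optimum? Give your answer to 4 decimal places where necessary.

share on y = 0.7148

From the CES first-order condition, (4/5)·(y/x)^(2) = P_x/P_y.
Solve for the ratio: y/x = [(5/4)·P_x/P_y]^(0.5).
With the ratio pinned down, the budget gives x* = M/(P_x + P_y·(y/x)) and y* = (y/x)·x*.
Numerically y/x = 0.498755, so x* = 355/(6 + 30.15·0.498755) = 16.8747 and y* = 0.498755·16.8747 = 8.4163.
Expenditure on y: 30.15·8.4163 = 253.752; share = 0.7148.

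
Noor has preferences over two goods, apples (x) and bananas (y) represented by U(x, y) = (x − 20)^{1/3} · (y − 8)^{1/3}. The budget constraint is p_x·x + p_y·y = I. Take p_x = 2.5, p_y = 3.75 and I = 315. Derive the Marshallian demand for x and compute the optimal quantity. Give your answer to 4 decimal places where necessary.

x* = 67

Let x' = x−20, y' = y−8. MRS = y'/x' = p_x/p_y.
Substituting into the budget: x* = 20 + 0.5·(I − 20·p_x − 8·p_y)/p_x, and y* = 8 + 0.5·(…)/p_y.
Discretionary income = 315 − 20·2.5 − 8·3.75 = 235; x* = 20 + 0.5·235/2.5 = 67.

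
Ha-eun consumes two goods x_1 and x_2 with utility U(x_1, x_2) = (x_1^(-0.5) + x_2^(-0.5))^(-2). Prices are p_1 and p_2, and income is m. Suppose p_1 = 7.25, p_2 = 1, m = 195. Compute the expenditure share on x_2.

With the ratio pinned down, the budget gives x_1* = m/(p_1 + p_2·(x_2/x_1)) and x_2* = (x_2/x_1)·x_1*.
Numerically x_2/x_1 = 3.745921, so x_1* = 195/(7.25 + 1·3.745921) = 17.7338 and x_2* = 3.745921·17.7338 = 66.4296.
Expenditure on x_2: 1·66.4296 = 66.4296; share = 0.3407.

share on x_2 = 0.3407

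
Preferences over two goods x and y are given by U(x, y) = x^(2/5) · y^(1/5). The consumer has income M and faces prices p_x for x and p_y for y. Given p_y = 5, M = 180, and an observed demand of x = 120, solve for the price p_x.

p_x = 1

The MRS is 2·y/x. Set MRS = p_x/p_y.
So 0.4·p_y·y = 0.2·p_x·x; combined with the budget, a share 2/3 of income goes to x.
Demand: x*(p_x,p_y,M) = 2/3·M/p_x and y* = 1/3·M/p_y.
Set x* = 120 in the demand function and solve for p_x: p_x = 1.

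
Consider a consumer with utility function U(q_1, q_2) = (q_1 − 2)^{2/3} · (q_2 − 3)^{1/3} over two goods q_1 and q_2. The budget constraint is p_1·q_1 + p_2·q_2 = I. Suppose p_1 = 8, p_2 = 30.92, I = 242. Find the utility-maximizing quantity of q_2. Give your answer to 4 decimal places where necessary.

MRS = 2·(q_2−3)/(q_1−2). Tangency with p_1/p_2 gives q_2−3 = (1/2)·(p_1/p_2)·(q_1−2).
After buying the subsistence bundle (2, 3), a share 2/3 of the remaining income goes to q_1: q_1* = 2 + 2/3·(I − 2p_1 − 3p_2)/p_1.
Discretionary income = 242 − 2·8 − 3·30.92 = 133.24; q_2* = 3 + 1/3·133.24/30.92 = 4.4364.

q_2* = 4.4364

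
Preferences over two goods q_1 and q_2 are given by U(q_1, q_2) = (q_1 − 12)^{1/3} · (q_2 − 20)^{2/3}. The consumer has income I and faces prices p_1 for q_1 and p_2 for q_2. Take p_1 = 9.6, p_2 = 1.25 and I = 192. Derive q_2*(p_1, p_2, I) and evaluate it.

q_2* = 47.6267

Let q_1' = q_1−12, q_2' = q_2−20. MRS = (1/2)·q_2'/q_1' = p_1/p_2.
Substituting into the budget: q_1* = 12 + 1/3·(I − 12·p_1 − 20·p_2)/p_1, and q_2* = 20 + 2/3·(…)/p_2.
Discretionary income = 192 − 12·9.6 − 20·1.25 = 51.8; q_2* = 20 + 2/3·51.8/1.25 = 47.6267.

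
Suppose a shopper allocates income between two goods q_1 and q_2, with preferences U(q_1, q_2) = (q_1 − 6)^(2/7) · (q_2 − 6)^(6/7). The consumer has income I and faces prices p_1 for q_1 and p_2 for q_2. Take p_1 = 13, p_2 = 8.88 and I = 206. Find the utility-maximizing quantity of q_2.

q_2* = 12.3108

MRS = (1/3)·(q_2−6)/(q_1−6). Tangency with p_1/p_2 gives q_2−6 = 3·(p_1/p_2)·(q_1−6).
After buying the subsistence bundle (6, 6), a share 0.25 of the remaining income goes to q_1: q_1* = 6 + 0.25·(I − 6p_1 − 6p_2)/p_1.
Discretionary income = 206 − 6·13 − 6·8.88 = 74.72; q_2* = 6 + 0.75·74.72/8.88 = 12.3108.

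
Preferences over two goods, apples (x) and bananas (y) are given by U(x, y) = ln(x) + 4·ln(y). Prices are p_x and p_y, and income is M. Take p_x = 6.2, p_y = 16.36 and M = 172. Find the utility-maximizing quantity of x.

x* = 5.5484

At p_x=6.2, p_y=16.36, M=172: x* = 0.2·172/6.2 = 5.5484.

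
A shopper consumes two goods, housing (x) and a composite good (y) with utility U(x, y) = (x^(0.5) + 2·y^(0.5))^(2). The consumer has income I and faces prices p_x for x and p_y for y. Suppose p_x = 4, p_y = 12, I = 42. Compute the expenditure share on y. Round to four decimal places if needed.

share on y = 0.5714

MRS = MU_x/MU_y = (1/2)·(y/x)^(0.5). Set equal to p_x/p_y.
Solve for the ratio: y/x = [2·p_x/p_y]^(2).
Substitute y = (y/x)·x into the budget: x* = I/(p_x + p_y·(y/x)).
Numerically y/x = 0.444444, so x* = 42/(4 + 12·0.444444) = 4.5 and y* = 0.444444·4.5 = 2.
Expenditure on y: 12·2 = 24; share = 0.5714.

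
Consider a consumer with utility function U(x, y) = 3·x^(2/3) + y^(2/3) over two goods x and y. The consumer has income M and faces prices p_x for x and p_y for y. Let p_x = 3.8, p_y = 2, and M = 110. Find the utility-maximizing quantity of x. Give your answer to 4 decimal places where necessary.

MU_x ∝ 3·x^(-1/3), MU_y ∝ y^(-1/3), so MRS = 3·(y/x)^(1/3) = p_x/p_y.
Solve for the ratio: y/x = [(1/3)·p_x/p_y]^(3).
With the ratio pinned down, the budget gives x* = M/(p_x + p_y·(y/x)) and y* = (y/x)·x*.
Numerically y/x = 0.254037, so x* = 110/(3.8 + 2·0.254037) = 25.5335.

x* = 25.5335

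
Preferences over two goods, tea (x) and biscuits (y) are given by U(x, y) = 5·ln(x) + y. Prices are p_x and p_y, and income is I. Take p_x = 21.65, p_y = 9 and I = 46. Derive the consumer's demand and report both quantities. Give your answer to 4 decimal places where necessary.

MU_x = 5/x, MU_y = 1. Tangency: 5/x = p_x/p_y.
So x*(p_x,p_y) = 5·p_y/p_x, independent of income; and y* = (I − 5·p_y)/p_y.
At the given prices: x* = 5·9/21.65 = 2.0785, and y* = 0.1111.

x* = 2.0785, y* = 0.1111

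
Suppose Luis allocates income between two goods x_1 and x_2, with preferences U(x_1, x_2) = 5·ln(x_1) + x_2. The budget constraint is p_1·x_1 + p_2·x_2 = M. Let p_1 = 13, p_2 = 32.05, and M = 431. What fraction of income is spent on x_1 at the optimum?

share on x_1 = 0.3718

Set MRS = p_1/p_2: (5/x_1)/1 = p_1/p_2.
So x_1*(p_1,p_2) = 5·p_2/p_1, independent of income; and x_2* = (M − 5·p_2)/p_2.
At the given prices: x_1* = 5·32.05/13 = 12.3269, and x_2* = 8.4477.
Expenditure on x_1: 13·12.3269 = 160.25; share = 0.3718.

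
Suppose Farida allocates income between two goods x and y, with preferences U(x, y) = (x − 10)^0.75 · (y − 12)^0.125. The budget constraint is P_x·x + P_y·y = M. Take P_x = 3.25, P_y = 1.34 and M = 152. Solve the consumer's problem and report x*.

This is Cobb-Douglas in (x−10, y−12): tangency gives 0.75·P_y·(y−12) = 0.125·P_x·(x−10).
After buying the subsistence bundle (10, 12), a share 6/7 of the remaining income goes to x: x* = 10 + 6/7·(M − 10P_x − 12P_y)/P_x.
Discretionary income = 152 − 10·3.25 − 12·1.34 = 103.42; x* = 10 + 6/7·103.42/3.25 = 37.2756.

x* = 37.2756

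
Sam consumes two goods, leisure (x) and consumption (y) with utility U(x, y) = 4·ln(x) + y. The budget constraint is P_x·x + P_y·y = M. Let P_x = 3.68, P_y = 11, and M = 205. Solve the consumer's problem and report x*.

x* = 11.9565

MU_x = 4/x, MU_y = 1. Tangency: 4/x = P_x/P_y.
So x*(P_x,P_y) = 4·P_y/P_x, independent of income; and y* = (M − 4·P_y)/P_y.
At the given prices: x* = 4·11/3.68 = 11.9565.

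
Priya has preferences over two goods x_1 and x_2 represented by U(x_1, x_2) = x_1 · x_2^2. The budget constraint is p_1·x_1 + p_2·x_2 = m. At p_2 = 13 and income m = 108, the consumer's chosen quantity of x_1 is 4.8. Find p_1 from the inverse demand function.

The MRS is (1/2)·x_2/x_1. Set MRS = p_1/p_2.
So p_2·x_2 = 2·p_1·x_1; combined with the budget, a share 1/3 of income goes to x_1.
Demand: x_1*(p_1,p_2,m) = 1/3·m/p_1 and x_2* = 2/3·m/p_2.
Set x_1* = 4.8 in the demand function and solve for p_1: p_1 = 7.5.

p_1 = 7.5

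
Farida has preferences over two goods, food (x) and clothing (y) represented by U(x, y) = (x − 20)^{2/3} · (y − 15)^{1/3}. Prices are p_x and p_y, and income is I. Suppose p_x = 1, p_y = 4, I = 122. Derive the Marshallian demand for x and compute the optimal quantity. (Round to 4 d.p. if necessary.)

Let x' = x−20, y' = y−15. MRS = 2·y'/x' = p_x/p_y.
Substituting into the budget: x* = 20 + 2/3·(I − 20·p_x − 15·p_y)/p_x, and y* = 15 + 1/3·(…)/p_y.
Discretionary income = 122 − 20·1 − 15·4 = 42; x* = 20 + 2/3·42/1 = 48.

x* = 48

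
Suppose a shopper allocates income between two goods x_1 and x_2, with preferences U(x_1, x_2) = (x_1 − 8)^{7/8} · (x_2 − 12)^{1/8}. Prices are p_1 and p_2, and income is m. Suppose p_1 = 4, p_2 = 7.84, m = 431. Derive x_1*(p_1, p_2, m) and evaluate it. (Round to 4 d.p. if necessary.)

Let x_1' = x_1−8, x_2' = x_2−12. MRS = 7·x_2'/x_1' = p_1/p_2.
Substituting into the budget: x_1* = 8 + 0.875·(m − 8·p_1 − 12·p_2)/p_1, and x_2* = 12 + 0.125·(…)/p_2.
Discretionary income = 431 − 8·4 − 12·7.84 = 304.92; x_1* = 8 + 0.875·304.92/4 = 74.7013.

x_1* = 74.7013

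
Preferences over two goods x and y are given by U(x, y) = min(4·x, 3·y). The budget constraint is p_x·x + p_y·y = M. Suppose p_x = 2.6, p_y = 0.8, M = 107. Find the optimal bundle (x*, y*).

Leontief preferences: the optimum is at the kink where x/3 = y/4, i.e. y = (4/3)·x.
Budget: p_x·x + p_y·(4/3)·x = M, so (3·p_x + 4·p_y)·x = 3·M.
Demand: x*(p_x,p_y,M) = 3·M/(3·p_x + 4·p_y), y* = 4·M/(3·p_x + 4·p_y).
Here 3·2.6 + 4·0.8 = 11, giving x* = 29.1818 and y* = 38.9091.

x* = 29.1818, y* = 38.9091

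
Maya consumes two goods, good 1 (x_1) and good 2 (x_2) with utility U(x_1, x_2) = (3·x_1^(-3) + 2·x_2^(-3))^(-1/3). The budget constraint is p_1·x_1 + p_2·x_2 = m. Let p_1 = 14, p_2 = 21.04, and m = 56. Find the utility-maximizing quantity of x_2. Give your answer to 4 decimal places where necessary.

MU_x_1 ∝ 3·x_1^(-4), MU_x_2 ∝ 2·x_2^(-4), so MRS = (3/2)·(x_2/x_1)^(4) = p_1/p_2.
Hence x_2/x_1 = ((2/3)·p_1/p_2)^(1/(4)), i.e. raised to the 0.25 power.
Substitute x_2 = (x_2/x_1)·x_1 into the budget: x_1* = m/(p_1 + p_2·(x_2/x_1)).
Numerically x_2/x_1 = 0.816108, so x_1* = 56/(14 + 21.04·0.816108) = 1.7965 and x_2* = 0.816108·1.7965 = 1.4662.

x_2* = 1.4662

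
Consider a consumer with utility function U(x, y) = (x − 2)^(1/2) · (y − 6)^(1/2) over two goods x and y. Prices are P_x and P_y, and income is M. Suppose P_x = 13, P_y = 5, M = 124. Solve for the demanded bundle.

After buying the subsistence bundle (2, 6), a share 0.5 of the remaining income goes to x: x* = 2 + 0.5·(M − 2P_x − 6P_y)/P_x.
Discretionary income = 124 − 2·13 − 6·5 = 68; x* = 2 + 0.5·68/13 = 4.6154; y* = 6 + 0.5·68/5 = 12.8.

x* = 4.6154, y* = 12.8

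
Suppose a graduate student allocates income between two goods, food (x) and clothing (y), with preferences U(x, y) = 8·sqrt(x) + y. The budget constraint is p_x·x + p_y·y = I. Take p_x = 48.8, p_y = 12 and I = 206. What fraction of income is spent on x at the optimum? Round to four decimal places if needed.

Plugging in: x* = (4·12/48.8)² = 0.9675, y* = 13.2322.
Expenditure on x: 48.8·0.9675 = 47.2131; share = 0.2292.

share on x = 0.2292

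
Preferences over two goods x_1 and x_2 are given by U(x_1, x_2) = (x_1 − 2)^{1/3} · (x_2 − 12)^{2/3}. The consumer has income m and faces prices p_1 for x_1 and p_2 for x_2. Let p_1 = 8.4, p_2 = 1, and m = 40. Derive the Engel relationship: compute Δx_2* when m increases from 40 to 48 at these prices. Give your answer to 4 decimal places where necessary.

Let x_1' = x_1−2, x_2' = x_2−12. MRS = (1/2)·x_2'/x_1' = p_1/p_2.
After buying the subsistence bundle (2, 12), a share 1/3 of the remaining income goes to x_1: x_1* = 2 + 1/3·(m − 2p_1 − 12p_2)/p_1.
Discretionary income = 40 − 2·8.4 − 12·1 = 11.2; x_2* = 12 + 2/3·11.2/1 = 19.4667.
At m' = 48: x_2* = 24.8. Change: 24.8 − 19.4667 = 5.3333.

Δx_2* = 5.3333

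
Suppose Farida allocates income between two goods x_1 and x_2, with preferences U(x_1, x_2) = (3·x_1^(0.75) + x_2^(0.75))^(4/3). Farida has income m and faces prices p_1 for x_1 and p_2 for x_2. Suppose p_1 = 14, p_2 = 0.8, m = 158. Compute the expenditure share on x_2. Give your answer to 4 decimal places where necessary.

share on x_2 = 0.9851

MU_x_1 ∝ 3·x_1^(-0.25), MU_x_2 ∝ x_2^(-0.25), so MRS = 3·(x_2/x_1)^(0.25) = p_1/p_2.
Solve for the ratio: x_2/x_1 = [(1/3)·p_1/p_2]^(4).
With the ratio pinned down, the budget gives x_1* = m/(p_1 + p_2·(x_2/x_1)) and x_2* = (x_2/x_1)·x_1*.
Numerically x_2/x_1 = 1157.88966, so x_1* = 158/(14 + 0.8·1157.88966) = 0.168 and x_2* = 1157.88966·0.168 = 194.5595.
Expenditure on x_2: 0.8·194.5595 = 155.6476; share = 0.9851.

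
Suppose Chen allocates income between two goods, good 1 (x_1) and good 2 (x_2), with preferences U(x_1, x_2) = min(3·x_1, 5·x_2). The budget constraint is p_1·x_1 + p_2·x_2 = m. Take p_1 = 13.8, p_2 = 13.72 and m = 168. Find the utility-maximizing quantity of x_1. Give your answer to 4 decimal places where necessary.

With perfect complements, no substitution: consume in ratio x_1:x_2 = 5:3.
Budget: p_1·x_1 + p_2·(3/5)·x_1 = m, so (5·p_1 + 3·p_2)·x_1 = 5·m.
Demand: x_1*(p_1,p_2,m) = 5·m/(5·p_1 + 3·p_2), x_2* = 3·m/(5·p_1 + 3·p_2).
Here 5·13.8 + 3·13.72 = 110.16, giving x_1* = 7.6253.

x_1* = 7.6253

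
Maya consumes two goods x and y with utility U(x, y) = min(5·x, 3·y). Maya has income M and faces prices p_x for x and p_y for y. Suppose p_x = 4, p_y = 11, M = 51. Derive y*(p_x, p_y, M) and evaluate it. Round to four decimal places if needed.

Leontief preferences: the optimum is at the kink where x/3 = y/5, i.e. y = (5/3)·x.
Budget: p_x·x + p_y·(5/3)·x = M, so (3·p_x + 5·p_y)·x = 3·M.
Demand: x*(p_x,p_y,M) = 3·M/(3·p_x + 5·p_y), y* = 5·M/(3·p_x + 5·p_y).
Here 3·4 + 5·11 = 67, giving y* = 3.806.

y* = 3.806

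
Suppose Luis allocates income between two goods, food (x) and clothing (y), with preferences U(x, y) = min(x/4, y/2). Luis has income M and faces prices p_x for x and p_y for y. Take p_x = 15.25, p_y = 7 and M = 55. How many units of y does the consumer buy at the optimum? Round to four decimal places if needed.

y* = 1.4667

With perfect complements, no substitution: consume in ratio x:y = 4:2.
Budget: p_x·x + p_y·(1/2)·x = M, so (4·p_x + 2·p_y)·x = 4·M.
Demand: x*(p_x,p_y,M) = 4·M/(4·p_x + 2·p_y), y* = 2·M/(4·p_x + 2·p_y).
Here 4·15.25 + 2·7 = 75, giving y* = 1.4667.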